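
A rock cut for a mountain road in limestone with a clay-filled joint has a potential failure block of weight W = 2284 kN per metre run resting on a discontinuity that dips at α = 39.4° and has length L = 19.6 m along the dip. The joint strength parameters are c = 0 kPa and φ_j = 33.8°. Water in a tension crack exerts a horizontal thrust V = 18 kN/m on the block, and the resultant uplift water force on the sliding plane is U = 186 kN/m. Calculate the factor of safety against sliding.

Resolving the block weight along and normal to the plane and applying the Mohr–Coulomb strength on the joint:
N' = W cosα − U − V sinα = 2284·cos39.4° − 186 − 18·sin39.4° = 1567.5 kN/m
Driving force T = W sinα + V cosα = 2284·sin39.4° + 18·cos39.4° = 1463.6 kN/m
Resisting force R = c·L + N'·tanφ_j = 0·19.6 + 1567.5·tan33.8° = 0.0 + 1049.3 = 1049.3 kN/m
FS = R / T = 1049.3 / 1463.6 = 0.717

FS = 0.72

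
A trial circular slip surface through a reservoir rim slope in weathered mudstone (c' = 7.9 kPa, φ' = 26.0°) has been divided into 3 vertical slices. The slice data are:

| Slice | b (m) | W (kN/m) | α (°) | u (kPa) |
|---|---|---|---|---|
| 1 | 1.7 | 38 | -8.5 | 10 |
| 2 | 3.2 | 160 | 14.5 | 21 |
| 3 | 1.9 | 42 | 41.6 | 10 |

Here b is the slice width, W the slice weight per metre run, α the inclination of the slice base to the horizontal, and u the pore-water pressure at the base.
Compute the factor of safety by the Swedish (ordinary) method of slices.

Ordinary method of slices: FS = Σ[c'·Δl_i + (W_i cosα_i − u_i·Δl_i)·tanφ'] / Σ W_i sinα_i, with Δl_i = b_i / cosα_i.
Slice 1: Δl = 1.7/cos(-8.5°) = 1.719 m; N'_1 = 38·cos(-8.5°) − 10·1.719 = 20.4; c'Δl = 13.58; W sinα = -5.6
Slice 2: Δl = 3.2/cos14.5° = 3.305 m; N'_2 = 160·cos14.5° − 21·3.305 = 85.5; c'Δl = 26.11; W sinα = 40.1
Slice 3: Δl = 1.9/cos41.6° = 2.541 m; N'_3 = 42·cos41.6° − 10·2.541 = 6.0; c'Δl = 20.07; W sinα = 27.9
Σc'Δl = 59.8 kN/m; ΣN' = 111.9 kN/m; ΣW sinα = 62.3 kN/m
Resisting = 59.8 + 111.9·tan26.0° = 59.8 + 54.6 = 114.3 kN/m
FS = 114.3 / 62.3 = 1.834

FS = 1.83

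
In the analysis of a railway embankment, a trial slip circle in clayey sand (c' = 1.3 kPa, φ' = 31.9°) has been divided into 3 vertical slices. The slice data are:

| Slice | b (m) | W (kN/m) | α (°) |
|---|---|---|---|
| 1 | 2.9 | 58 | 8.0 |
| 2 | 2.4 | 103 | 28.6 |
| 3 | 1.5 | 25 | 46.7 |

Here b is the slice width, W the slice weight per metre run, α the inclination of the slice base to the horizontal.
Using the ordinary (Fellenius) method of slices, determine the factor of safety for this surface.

Ordinary method of slices: FS = Σ[c'·Δl_i + (W_i cosα_i)·tanφ'] / Σ W_i sinα_i, with Δl_i = b_i / cosα_i.
Slice 1: Δl = 2.9/cos8.0° = 2.928 m; N'_1 = 58·cos8.0° = 57.4; c'Δl = 3.81; W sinα = 8.1
Slice 2: Δl = 2.4/cos28.6° = 2.734 m; N'_2 = 103·cos28.6° = 90.4; c'Δl = 3.55; W sinα = 49.3
Slice 3: Δl = 1.5/cos46.7° = 2.187 m; N'_3 = 25·cos46.7° = 17.1; c'Δl = 2.84; W sinα = 18.2
Σc'Δl = 10.2 kN/m; ΣN' = 165.0 kN/m; ΣW sinα = 75.6 kN/m
Resisting = 10.2 + 165.0·tan31.9° = 10.2 + 102.7 = 112.9 kN/m
FS = 112.9 / 75.6 = 1.494

FS = 1.49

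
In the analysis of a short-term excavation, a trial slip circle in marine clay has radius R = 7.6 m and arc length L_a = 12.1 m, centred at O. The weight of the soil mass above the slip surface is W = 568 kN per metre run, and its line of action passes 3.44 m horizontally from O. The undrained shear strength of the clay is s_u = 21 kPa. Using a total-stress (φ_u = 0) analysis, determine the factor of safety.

Taking moments about the centre O, the resisting moment is provided by the undrained shear strength acting along the arc:
M_R = s_u·L_a·R = 21·12.10·7.6 = 1931.2 kN·m/m
M_D = W·d = 568·3.44 = 1953.9 kN·m/m
FS = M_R / M_D = 1931.2 / 1953.9 = 0.988

FS = 0.99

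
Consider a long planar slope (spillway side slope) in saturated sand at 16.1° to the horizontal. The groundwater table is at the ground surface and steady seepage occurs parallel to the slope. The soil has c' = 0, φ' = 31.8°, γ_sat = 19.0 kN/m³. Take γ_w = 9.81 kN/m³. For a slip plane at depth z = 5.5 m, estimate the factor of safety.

FS = 1.04

With seepage parallel to the slope and the water table at the surface, the effective normal stress on the slip plane uses the buoyant unit weight γ' = γ_sat − γ_w while the driving shear stress uses γ_sat:
FS = [c' + γ' z cos²β tanφ'] / [γ_sat z sinβ cosβ]
(For c' = 0 this reduces to FS = (γ'/γ_sat)·tanφ'/tanβ.)
γ' = 19.0 − 9.81 = 9.19 kN/m³
Numerator = 0.0 + 9.19·5.5·cos²16.1°·tan31.8° = 0.0 + 9.19·5.5·0.9231·0.6200 = 28.929 kPa
Denominator = 19.0·5.5·sin16.1°·cos16.1° = 19.0·5.5·0.2773·0.9608 = 27.843 kPa
FS = 28.929 / 27.843 = 1.039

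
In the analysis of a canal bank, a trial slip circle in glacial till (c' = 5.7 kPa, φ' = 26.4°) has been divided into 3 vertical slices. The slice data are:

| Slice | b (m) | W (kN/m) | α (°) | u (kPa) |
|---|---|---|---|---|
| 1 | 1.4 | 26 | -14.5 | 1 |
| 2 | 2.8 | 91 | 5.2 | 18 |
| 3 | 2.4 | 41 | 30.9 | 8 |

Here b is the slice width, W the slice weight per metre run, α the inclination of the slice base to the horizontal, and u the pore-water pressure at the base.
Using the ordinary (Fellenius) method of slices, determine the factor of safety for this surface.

FS = 3.43

Ordinary method of slices: FS = Σ[c'·Δl_i + (W_i cosα_i − u_i·Δl_i)·tanφ'] / Σ W_i sinα_i, with Δl_i = b_i / cosα_i.
Slice 1: Δl = 1.4/cos(-14.5°) = 1.446 m; N'_1 = 26·cos(-14.5°) − 1·1.446 = 23.7; c'Δl = 8.24; W sinα = -6.5
Slice 2: Δl = 2.8/cos5.2° = 2.812 m; N'_2 = 91·cos5.2° − 18·2.812 = 40.0; c'Δl = 16.03; W sinα = 8.2
Slice 3: Δl = 2.4/cos30.9° = 2.797 m; N'_3 = 41·cos30.9° − 8·2.797 = 12.8; c'Δl = 15.94; W sinα = 21.1
Σc'Δl = 40.2 kN/m; ΣN' = 76.5 kN/m; ΣW sinα = 22.8 kN/m
Resisting = 40.2 + 76.5·tan26.4° = 40.2 + 38.0 = 78.2 kN/m
FS = 78.2 / 22.8 = 3.431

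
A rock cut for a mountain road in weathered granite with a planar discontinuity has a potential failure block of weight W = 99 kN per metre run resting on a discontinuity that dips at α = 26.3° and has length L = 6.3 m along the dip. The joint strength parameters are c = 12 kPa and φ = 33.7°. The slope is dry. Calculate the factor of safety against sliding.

Resolving the block weight along and normal to the plane and applying the Mohr–Coulomb strength on the joint:
N' = W cosα = 99·cos26.3° = 88.8 kN/m
Driving force T = W sinα = 99·sin26.3° = 43.9 kN/m
Resisting force R = c·L + N'·tanφ = 12·6.3 + 88.8·tan33.7° = 75.6 + 59.2 = 134.8 kN/m
FS = R / T = 134.8 / 43.9 = 3.073

FS = 3.07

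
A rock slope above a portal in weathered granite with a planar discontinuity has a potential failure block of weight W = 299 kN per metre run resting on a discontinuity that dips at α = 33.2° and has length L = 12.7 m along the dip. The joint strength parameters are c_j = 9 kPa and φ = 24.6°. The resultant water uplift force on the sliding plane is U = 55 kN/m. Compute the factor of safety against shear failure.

Resolving the block weight along and normal to the plane and applying the Mohr–Coulomb strength on the joint:
N' = W cosα − U = 299·cos33.2° − 55 = 195.2 kN/m
Driving force T = W sinα = 299·sin33.2° = 163.7 kN/m
Resisting force R = c_j·L + N'·tanφ = 9·12.7 + 195.2·tan24.6° = 114.3 + 89.4 = 203.7 kN/m
FS = R / T = 203.7 / 163.7 = 1.244

FS = 1.24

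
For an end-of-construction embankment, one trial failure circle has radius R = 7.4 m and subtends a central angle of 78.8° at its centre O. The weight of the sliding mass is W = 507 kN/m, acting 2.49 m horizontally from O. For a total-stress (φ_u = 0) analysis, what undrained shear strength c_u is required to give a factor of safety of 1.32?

c_u = 22.1 kPa

FS = c_u·L_a·R / (W·d), so c_u = FS·W·d / (L_a·R).
Arc length L_a = R·θ = 7.4·(78.8°·π/180) = 7.4·1.3753 = 10.18 m
c_u = 1.32·507·2.49 / (10.18·7.4) = 1666.4 / 75.31 = 22.13 kPa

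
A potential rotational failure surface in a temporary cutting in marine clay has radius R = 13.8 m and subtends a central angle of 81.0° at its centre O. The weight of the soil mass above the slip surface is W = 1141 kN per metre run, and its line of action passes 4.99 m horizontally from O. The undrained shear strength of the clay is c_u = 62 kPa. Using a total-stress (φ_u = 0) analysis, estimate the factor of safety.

Taking moments about the centre O, the resisting moment is provided by the undrained shear strength acting along the arc:
Arc length L_a = R·θ = 13.8·(81.0°·π/180) = 13.8·1.4137 = 19.51 m
M_R = c_u·L_a·R = 62·19.51·13.8 = 16692.1 kN·m/m
M_D = W·d = 1141·4.99 = 5693.6 kN·m/m
FS = M_R / M_D = 16692.1 / 5693.6 = 2.932

FS = 2.93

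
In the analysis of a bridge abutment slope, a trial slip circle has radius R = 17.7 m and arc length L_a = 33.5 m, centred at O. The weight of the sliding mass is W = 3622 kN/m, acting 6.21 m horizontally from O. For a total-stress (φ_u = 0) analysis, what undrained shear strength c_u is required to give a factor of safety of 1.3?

c_u = 49.3 kPa

FS = c_u·L_a·R / (W·d), so c_u = FS·W·d / (L_a·R).
c_u = 1.3·3622·6.21 / (33.50·17.7) = 29240.4 / 592.95 = 49.31 kPa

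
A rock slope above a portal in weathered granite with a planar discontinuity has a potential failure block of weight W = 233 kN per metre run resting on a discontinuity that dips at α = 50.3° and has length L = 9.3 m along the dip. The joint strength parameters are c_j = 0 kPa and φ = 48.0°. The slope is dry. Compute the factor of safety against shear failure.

Resolving the block weight along and normal to the plane and applying the Mohr–Coulomb strength on the joint:
N' = W cosα = 233·cos50.3° = 148.8 kN/m
Driving force T = W sinα = 233·sin50.3° = 179.3 kN/m
Resisting force R = c_j·L + N'·tanφ = 0·9.3 + 148.8·tan48.0° = 0.0 + 165.3 = 165.3 kN/m
FS = R / T = 165.3 / 179.3 = 0.922

FS = 0.92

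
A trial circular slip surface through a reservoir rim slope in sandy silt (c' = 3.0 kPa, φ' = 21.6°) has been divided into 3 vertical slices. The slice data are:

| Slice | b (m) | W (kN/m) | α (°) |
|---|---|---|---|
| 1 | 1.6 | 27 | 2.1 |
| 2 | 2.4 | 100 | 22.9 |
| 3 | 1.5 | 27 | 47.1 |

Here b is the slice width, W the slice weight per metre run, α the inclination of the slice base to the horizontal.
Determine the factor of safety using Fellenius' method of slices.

Ordinary method of slices: FS = Σ[c'·Δl_i + (W_i cosα_i)·tanφ'] / Σ W_i sinα_i, with Δl_i = b_i / cosα_i.
Slice 1: Δl = 1.6/cos2.1° = 1.601 m; N'_1 = 27·cos2.1° = 27.0; c'Δl = 4.80; W sinα = 1.0
Slice 2: Δl = 2.4/cos22.9° = 2.605 m; N'_2 = 100·cos22.9° = 92.1; c'Δl = 7.82; W sinα = 38.9
Slice 3: Δl = 1.5/cos47.1° = 2.204 m; N'_3 = 27·cos47.1° = 18.4; c'Δl = 6.61; W sinα = 19.8
Σc'Δl = 19.2 kN/m; ΣN' = 137.5 kN/m; ΣW sinα = 59.7 kN/m
Resisting = 19.2 + 137.5·tan21.6° = 19.2 + 54.4 = 73.7 kN/m
FS = 73.7 / 59.7 = 1.234

FS = 1.23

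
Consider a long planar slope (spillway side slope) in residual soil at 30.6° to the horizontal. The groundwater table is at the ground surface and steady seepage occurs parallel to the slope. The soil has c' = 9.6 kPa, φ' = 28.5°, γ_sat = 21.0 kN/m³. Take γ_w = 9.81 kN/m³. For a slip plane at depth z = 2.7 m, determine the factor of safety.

FS = 0.88

With seepage parallel to the slope and the water table at the surface, the effective normal stress on the slip plane uses the buoyant unit weight γ' = γ_sat − γ_w while the driving shear stress uses γ_sat:
FS = [c' + γ' z cos²β tanφ'] / [γ_sat z sinβ cosβ]
γ' = 21.0 − 9.81 = 11.19 kN/m³
Numerator = 9.6 + 11.19·2.7·cos²30.6°·tan28.5° = 9.6 + 11.19·2.7·0.7409·0.5430 = 21.754 kPa
Denominator = 21.0·2.7·sin30.6°·cos30.6° = 21.0·2.7·0.5090·0.8607 = 24.843 kPa
FS = 21.754 / 24.843 = 0.876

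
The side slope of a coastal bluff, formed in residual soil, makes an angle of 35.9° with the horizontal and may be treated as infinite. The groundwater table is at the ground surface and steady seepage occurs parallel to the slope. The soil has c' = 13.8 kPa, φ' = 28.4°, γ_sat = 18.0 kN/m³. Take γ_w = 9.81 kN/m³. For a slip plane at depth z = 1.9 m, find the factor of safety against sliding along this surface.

FS = 1.19

With seepage parallel to the slope and the water table at the surface, the effective normal stress on the slip plane uses the buoyant unit weight γ' = γ_sat − γ_w while the driving shear stress uses γ_sat:
FS = [c' + γ' z cos²β tanφ'] / [γ_sat z sinβ cosβ]
γ' = 18.0 − 9.81 = 8.19 kN/m³
Numerator = 13.8 + 8.19·1.9·cos²35.9°·tan28.4° = 13.8 + 8.19·1.9·0.6562·0.5407 = 19.321 kPa
Denominator = 18.0·1.9·sin35.9°·cos35.9° = 18.0·1.9·0.5864·0.8100 = 16.245 kPa
FS = 19.321 / 16.245 = 1.189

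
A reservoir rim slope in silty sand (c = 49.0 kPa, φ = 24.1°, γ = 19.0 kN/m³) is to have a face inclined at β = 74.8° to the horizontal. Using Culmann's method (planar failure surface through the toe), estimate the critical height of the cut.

H_c = 24.79 m

Culmann's analysis gives the critical failure plane at α_cr = (β + φ)/2 = (74.8 + 24.1)/2 = 49.5°, and the critical height
H_c = (4c/γ) · sinβ cosφ / [1 − cos(β − φ)]
    = (4·49.0/19.0) · sin74.8°·cos24.1° / [1 − cos(50.7°)]
    = 10.316 · 0.9650·0.9128 / [1 − 0.6334]
    = 10.316 · 0.8809 / 0.3666
    = 24.79 m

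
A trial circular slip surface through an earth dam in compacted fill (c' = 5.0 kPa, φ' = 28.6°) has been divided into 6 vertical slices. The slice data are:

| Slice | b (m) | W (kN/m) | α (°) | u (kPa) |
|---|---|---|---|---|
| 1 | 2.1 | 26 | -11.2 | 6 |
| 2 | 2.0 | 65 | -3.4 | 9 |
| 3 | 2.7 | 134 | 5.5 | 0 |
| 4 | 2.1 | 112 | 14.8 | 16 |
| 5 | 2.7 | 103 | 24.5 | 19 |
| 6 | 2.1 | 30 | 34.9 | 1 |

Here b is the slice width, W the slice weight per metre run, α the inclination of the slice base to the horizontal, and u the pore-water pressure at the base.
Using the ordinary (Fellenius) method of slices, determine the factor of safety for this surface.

Ordinary method of slices: FS = Σ[c'·Δl_i + (W_i cosα_i − u_i·Δl_i)·tanφ'] / Σ W_i sinα_i, with Δl_i = b_i / cosα_i.
Slice 1: Δl = 2.1/cos(-11.2°) = 2.141 m; N'_1 = 26·cos(-11.2°) − 6·2.141 = 12.7; c'Δl = 10.70; W sinα = -5.1
Slice 2: Δl = 2.0/cos(-3.4°) = 2.004 m; N'_2 = 65·cos(-3.4°) − 9·2.004 = 46.9; c'Δl = 10.02; W sinα = -3.9
Slice 3: Δl = 2.7/cos5.5° = 2.712 m; N'_3 = 134·cos5.5° − 0·2.712 = 133.4; c'Δl = 13.56; W sinα = 12.8
Slice 4: Δl = 2.1/cos14.8° = 2.172 m; N'_4 = 112·cos14.8° − 16·2.172 = 73.5; c'Δl = 10.86; W sinα = 28.6
Slice 5: Δl = 2.7/cos24.5° = 2.967 m; N'_5 = 103·cos24.5° − 19·2.967 = 37.3; c'Δl = 14.84; W sinα = 42.7
Slice 6: Δl = 2.1/cos34.9° = 2.561 m; N'_6 = 30·cos34.9° − 1·2.561 = 22.0; c'Δl = 12.80; W sinα = 17.2
Σc'Δl = 72.8 kN/m; ΣN' = 325.8 kN/m; ΣW sinα = 92.4 kN/m
Resisting = 72.8 + 325.8·tan28.6° = 72.8 + 177.6 = 250.4 kN/m
FS = 250.4 / 92.4 = 2.709

FS = 2.71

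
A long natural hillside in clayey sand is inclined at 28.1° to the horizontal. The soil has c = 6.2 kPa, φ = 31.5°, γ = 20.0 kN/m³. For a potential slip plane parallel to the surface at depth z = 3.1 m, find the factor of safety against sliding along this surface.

FS = 1.39

For an infinite slope with a slip plane parallel to the surface (no pore pressure): FS = [c + γz cos²β tanφ] / [γz sinβ cosβ].
γz = 20.0·3.1 = 62.00 kN/m²
Numerator = 6.2 + 62.00·cos²28.1°·tan31.5° = 6.2 + 62.00·0.7781·0.6128 = 35.765 kPa
Denominator = 62.00·sin28.1°·cos28.1° = 62.00·0.4710·0.8821 = 25.761 kPa
FS = 35.765 / 25.761 = 1.388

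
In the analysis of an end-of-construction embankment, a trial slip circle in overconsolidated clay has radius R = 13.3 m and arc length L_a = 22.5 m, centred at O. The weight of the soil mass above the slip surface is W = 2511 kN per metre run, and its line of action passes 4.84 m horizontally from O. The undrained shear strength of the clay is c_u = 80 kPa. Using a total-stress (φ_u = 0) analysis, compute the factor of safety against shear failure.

FS = 1.97

Taking moments about the centre O, the resisting moment is provided by the undrained shear strength acting along the arc:
M_R = c_u·L_a·R = 80·22.50·13.3 = 23940.0 kN·m/m
M_D = W·d = 2511·4.84 = 12153.2 kN·m/m
FS = M_R / M_D = 23940.0 / 12153.2 = 1.970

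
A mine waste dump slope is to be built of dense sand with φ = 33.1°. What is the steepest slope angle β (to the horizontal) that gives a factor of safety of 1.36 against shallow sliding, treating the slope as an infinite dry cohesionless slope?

β = 25.6°

For an infinite dry cohesionless slope FS = tanφ/tanβ, so tanβ = tanφ / FS.
tanβ = tan33.1° / 1.36 = 0.6519 / 1.36 = 0.4793
β = arctan(0.4793) = 25.61°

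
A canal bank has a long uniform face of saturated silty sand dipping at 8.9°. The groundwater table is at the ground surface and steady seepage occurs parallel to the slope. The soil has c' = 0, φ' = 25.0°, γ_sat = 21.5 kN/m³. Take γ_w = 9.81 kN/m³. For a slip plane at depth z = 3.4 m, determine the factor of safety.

FS = 1.62

With seepage parallel to the slope and the water table at the surface, the effective normal stress on the slip plane uses the buoyant unit weight γ' = γ_sat − γ_w while the driving shear stress uses γ_sat:
FS = [c' + γ' z cos²β tanφ'] / [γ_sat z sinβ cosβ]
(For c' = 0 this reduces to FS = (γ'/γ_sat)·tanφ'/tanβ.)
γ' = 21.5 − 9.81 = 11.69 kN/m³
Numerator = 0.0 + 11.69·3.4·cos²8.9°·tan25.0° = 0.0 + 11.69·3.4·0.9761·0.4663 = 18.090 kPa
Denominator = 21.5·3.4·sin8.9°·cos8.9° = 21.5·3.4·0.1547·0.9880 = 11.173 kPa
FS = 18.090 / 11.173 = 1.619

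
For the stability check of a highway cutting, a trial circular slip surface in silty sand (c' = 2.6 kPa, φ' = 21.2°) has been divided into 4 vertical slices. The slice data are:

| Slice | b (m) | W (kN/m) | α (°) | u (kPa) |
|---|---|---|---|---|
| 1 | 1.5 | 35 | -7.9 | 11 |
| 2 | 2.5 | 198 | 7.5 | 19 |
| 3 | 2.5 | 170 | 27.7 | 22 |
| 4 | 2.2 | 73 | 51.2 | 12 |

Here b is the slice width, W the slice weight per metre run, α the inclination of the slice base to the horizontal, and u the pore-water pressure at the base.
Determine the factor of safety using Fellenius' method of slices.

FS = 0.81

Ordinary method of slices: FS = Σ[c'·Δl_i + (W_i cosα_i − u_i·Δl_i)·tanφ'] / Σ W_i sinα_i, with Δl_i = b_i / cosα_i.
Slice 1: Δl = 1.5/cos(-7.9°) = 1.514 m; N'_1 = 35·cos(-7.9°) − 11·1.514 = 18.0; c'Δl = 3.94; W sinα = -4.8
Slice 2: Δl = 2.5/cos7.5° = 2.522 m; N'_2 = 198·cos7.5° − 19·2.522 = 148.4; c'Δl = 6.56; W sinα = 25.8
Slice 3: Δl = 2.5/cos27.7° = 2.824 m; N'_3 = 170·cos27.7° − 22·2.824 = 88.4; c'Δl = 7.34; W sinα = 79.0
Slice 4: Δl = 2.2/cos51.2° = 3.511 m; N'_4 = 73·cos51.2° − 12·3.511 = 3.6; c'Δl = 9.13; W sinα = 56.9
Σc'Δl = 27.0 kN/m; ΣN' = 258.4 kN/m; ΣW sinα = 156.9 kN/m
Resisting = 27.0 + 258.4·tan21.2° = 27.0 + 100.2 = 127.2 kN/m
FS = 127.2 / 156.9 = 0.810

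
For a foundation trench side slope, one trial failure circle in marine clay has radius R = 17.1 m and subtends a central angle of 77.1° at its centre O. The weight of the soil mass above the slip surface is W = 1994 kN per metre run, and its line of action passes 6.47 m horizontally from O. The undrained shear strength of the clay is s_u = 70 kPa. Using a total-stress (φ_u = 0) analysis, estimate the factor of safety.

FS = 2.13

Taking moments about the centre O, the resisting moment is provided by the undrained shear strength acting along the arc:
Arc length L_a = R·θ = 17.1·(77.1°·π/180) = 17.1·1.3456 = 23.01 m
M_R = s_u·L_a·R = 70·23.01·17.1 = 27543.7 kN·m/m
M_D = W·d = 1994·6.47 = 12901.2 kN·m/m
FS = M_R / M_D = 27543.7 / 12901.2 = 2.135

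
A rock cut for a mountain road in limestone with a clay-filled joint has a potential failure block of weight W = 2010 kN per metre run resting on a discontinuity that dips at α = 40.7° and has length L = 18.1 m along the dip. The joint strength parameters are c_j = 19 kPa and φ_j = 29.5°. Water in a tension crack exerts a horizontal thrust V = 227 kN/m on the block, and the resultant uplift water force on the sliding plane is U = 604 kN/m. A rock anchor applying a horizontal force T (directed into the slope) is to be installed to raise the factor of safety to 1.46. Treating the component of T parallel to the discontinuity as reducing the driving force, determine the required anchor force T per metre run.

Resolving forces along and normal to the sliding plane, with the horizontal anchor force T adding T·sinα to the effective normal force and T·cosα acting up the plane against the driving force:
FS = [c_jL + (W cosα − U − V sinα + T sinα) tanφ_j] / [W sinα + V cosα − T cosα]
Without the anchor: N' = 771.8 kN/m, driving T_d = 1482.8 kN/m, resisting R = 19·18.1 + 771.8·tan29.5° = 780.6 kN/m, FS = 0.53.
Setting FS = 1.46 and solving for T:
1.46·(1482.8 − T cos40.7°) = 780.6 + T sin40.7°·tan29.5°
T·(sin40.7°·tan29.5° + 1.46·cos40.7°) = 1.46·1482.8 − 780.6
T·(0.6521·0.5658 + 1.46·0.7581) = 2164.9 − 780.6 = 1384.3
T·1.4758 = 1384.3
T = 938.0 kN/m

T = 938 kN/m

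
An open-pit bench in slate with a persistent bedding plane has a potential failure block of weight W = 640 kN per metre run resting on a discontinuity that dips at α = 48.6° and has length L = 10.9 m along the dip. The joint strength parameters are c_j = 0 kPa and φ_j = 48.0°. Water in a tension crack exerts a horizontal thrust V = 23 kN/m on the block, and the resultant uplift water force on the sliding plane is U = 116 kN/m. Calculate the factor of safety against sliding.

FS = 0.65

Resolving the block weight along and normal to the plane and applying the Mohr–Coulomb strength on the joint:
N' = W cosα − U − V sinα = 640·cos48.6° − 116 − 23·sin48.6° = 290.0 kN/m
Driving force T = W sinα + V cosα = 640·sin48.6° + 23·cos48.6° = 495.3 kN/m
Resisting force R = c_j·L + N'·tanφ_j = 0·10.9 + 290.0·tan48.0° = 0.0 + 322.1 = 322.1 kN/m
FS = R / T = 322.1 / 495.3 = 0.650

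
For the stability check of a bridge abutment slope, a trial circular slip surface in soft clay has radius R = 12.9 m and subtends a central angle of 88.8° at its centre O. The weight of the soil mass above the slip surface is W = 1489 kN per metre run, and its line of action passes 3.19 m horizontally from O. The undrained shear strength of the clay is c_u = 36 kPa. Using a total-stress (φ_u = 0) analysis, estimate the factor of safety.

FS = 1.95

Taking moments about the centre O, the resisting moment is provided by the undrained shear strength acting along the arc:
Arc length L_a = R·θ = 12.9·(88.8°·π/180) = 12.9·1.5499 = 19.99 m
M_R = c_u·L_a·R = 36·19.99·12.9 = 9284.8 kN·m/m
M_D = W·d = 1489·3.19 = 4749.9 kN·m/m
FS = M_R / M_D = 9284.8 / 4749.9 = 1.955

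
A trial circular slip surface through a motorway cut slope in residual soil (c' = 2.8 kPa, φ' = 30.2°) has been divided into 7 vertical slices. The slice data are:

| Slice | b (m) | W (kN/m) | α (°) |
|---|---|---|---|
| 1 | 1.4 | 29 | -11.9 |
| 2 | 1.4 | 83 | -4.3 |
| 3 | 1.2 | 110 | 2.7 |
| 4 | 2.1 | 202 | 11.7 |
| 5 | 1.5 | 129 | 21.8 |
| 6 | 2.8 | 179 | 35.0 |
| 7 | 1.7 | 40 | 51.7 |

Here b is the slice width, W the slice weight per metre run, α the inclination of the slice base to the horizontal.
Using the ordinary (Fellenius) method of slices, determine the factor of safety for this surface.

FS = 2.09

Ordinary method of slices: FS = Σ[c'·Δl_i + (W_i cosα_i)·tanφ'] / Σ W_i sinα_i, with Δl_i = b_i / cosα_i.
Slice 1: Δl = 1.4/cos(-11.9°) = 1.431 m; N'_1 = 29·cos(-11.9°) = 28.4; c'Δl = 4.01; W sinα = -6.0
Slice 2: Δl = 1.4/cos(-4.3°) = 1.404 m; N'_2 = 83·cos(-4.3°) = 82.8; c'Δl = 3.93; W sinα = -6.2
Slice 3: Δl = 1.2/cos2.7° = 1.201 m; N'_3 = 110·cos2.7° = 109.9; c'Δl = 3.36; W sinα = 5.2
Slice 4: Δl = 2.1/cos11.7° = 2.145 m; N'_4 = 202·cos11.7° = 197.8; c'Δl = 6.00; W sinα = 41.0
Slice 5: Δl = 1.5/cos21.8° = 1.616 m; N'_5 = 129·cos21.8° = 119.8; c'Δl = 4.52; W sinα = 47.9
Slice 6: Δl = 2.8/cos35.0° = 3.418 m; N'_6 = 179·cos35.0° = 146.6; c'Δl = 9.57; W sinα = 102.7
Slice 7: Δl = 1.7/cos51.7° = 2.743 m; N'_7 = 40·cos51.7° = 24.8; c'Δl = 7.68; W sinα = 31.4
Σc'Δl = 39.1 kN/m; ΣN' = 710.0 kN/m; ΣW sinα = 215.9 kN/m
Resisting = 39.1 + 710.0·tan30.2° = 39.1 + 413.2 = 452.3 kN/m
FS = 452.3 / 215.9 = 2.095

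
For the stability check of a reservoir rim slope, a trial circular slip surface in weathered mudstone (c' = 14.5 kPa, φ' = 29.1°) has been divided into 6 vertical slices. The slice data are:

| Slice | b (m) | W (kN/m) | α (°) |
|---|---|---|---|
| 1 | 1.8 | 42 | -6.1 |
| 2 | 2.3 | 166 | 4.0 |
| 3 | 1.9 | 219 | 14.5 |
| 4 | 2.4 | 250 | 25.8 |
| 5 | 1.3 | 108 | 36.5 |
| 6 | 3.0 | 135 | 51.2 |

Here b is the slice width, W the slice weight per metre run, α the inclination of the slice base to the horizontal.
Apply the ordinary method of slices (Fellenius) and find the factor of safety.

Ordinary method of slices: FS = Σ[c'·Δl_i + (W_i cosα_i)·tanφ'] / Σ W_i sinα_i, with Δl_i = b_i / cosα_i.
Slice 1: Δl = 1.8/cos(-6.1°) = 1.810 m; N'_1 = 42·cos(-6.1°) = 41.8; c'Δl = 26.25; W sinα = -4.5
Slice 2: Δl = 2.3/cos4.0° = 2.306 m; N'_2 = 166·cos4.0° = 165.6; c'Δl = 33.43; W sinα = 11.6
Slice 3: Δl = 1.9/cos14.5° = 1.963 m; N'_3 = 219·cos14.5° = 212.0; c'Δl = 28.46; W sinα = 54.8
Slice 4: Δl = 2.4/cos25.8° = 2.666 m; N'_4 = 250·cos25.8° = 225.1; c'Δl = 38.65; W sinα = 108.8
Slice 5: Δl = 1.3/cos36.5° = 1.617 m; N'_5 = 108·cos36.5° = 86.8; c'Δl = 23.45; W sinα = 64.2
Slice 6: Δl = 3.0/cos51.2° = 4.788 m; N'_6 = 135·cos51.2° = 84.6; c'Δl = 69.42; W sinα = 105.2
Σc'Δl = 219.7 kN/m; ΣN' = 815.9 kN/m; ΣW sinα = 340.2 kN/m
Resisting = 219.7 + 815.9·tan29.1° = 219.7 + 454.1 = 673.8 kN/m
FS = 673.8 / 340.2 = 1.980

FS = 1.98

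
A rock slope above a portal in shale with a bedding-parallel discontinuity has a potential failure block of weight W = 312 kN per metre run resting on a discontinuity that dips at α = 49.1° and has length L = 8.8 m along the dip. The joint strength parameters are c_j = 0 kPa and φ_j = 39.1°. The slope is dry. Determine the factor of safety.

Resolving the block weight along and normal to the plane and applying the Mohr–Coulomb strength on the joint:
N' = W cosα = 312·cos49.1° = 204.3 kN/m
Driving force T = W sinα = 312·sin49.1° = 235.8 kN/m
Resisting force R = c_j·L + N'·tanφ_j = 0·8.8 + 204.3·tan39.1° = 0.0 + 166.0 = 166.0 kN/m
FS = R / T = 166.0 / 235.8 = 0.704

FS = 0.70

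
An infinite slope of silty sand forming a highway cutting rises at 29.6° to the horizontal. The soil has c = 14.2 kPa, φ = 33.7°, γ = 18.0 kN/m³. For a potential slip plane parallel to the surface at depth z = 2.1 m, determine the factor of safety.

FS = 2.05

For an infinite slope with a slip plane parallel to the surface (no pore pressure): FS = [c + γz cos²β tanφ] / [γz sinβ cosβ].
γz = 18.0·2.1 = 37.80 kN/m²
Numerator = 14.2 + 37.80·cos²29.6°·tan33.7° = 14.2 + 37.80·0.7560·0.6669 = 33.259 kPa
Denominator = 37.80·sin29.6°·cos29.6° = 37.80·0.4939·0.8695 = 16.234 kPa
FS = 33.259 / 16.234 = 2.049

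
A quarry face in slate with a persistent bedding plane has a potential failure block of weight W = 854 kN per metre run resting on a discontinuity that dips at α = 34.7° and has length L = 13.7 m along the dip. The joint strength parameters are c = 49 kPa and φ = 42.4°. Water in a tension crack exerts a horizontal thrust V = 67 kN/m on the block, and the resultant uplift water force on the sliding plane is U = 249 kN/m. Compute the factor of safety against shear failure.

Resolving the block weight along and normal to the plane and applying the Mohr–Coulomb strength on the joint:
N' = W cosα − U − V sinα = 854·cos34.7° − 249 − 67·sin34.7° = 415.0 kN/m
Driving force T = W sinα + V cosα = 854·sin34.7° + 67·cos34.7° = 541.2 kN/m
Resisting force R = c·L + N'·tanφ = 49·13.7 + 415.0·tan42.4° = 671.3 + 378.9 = 1050.2 kN/m
FS = R / T = 1050.2 / 541.2 = 1.940

FS = 1.94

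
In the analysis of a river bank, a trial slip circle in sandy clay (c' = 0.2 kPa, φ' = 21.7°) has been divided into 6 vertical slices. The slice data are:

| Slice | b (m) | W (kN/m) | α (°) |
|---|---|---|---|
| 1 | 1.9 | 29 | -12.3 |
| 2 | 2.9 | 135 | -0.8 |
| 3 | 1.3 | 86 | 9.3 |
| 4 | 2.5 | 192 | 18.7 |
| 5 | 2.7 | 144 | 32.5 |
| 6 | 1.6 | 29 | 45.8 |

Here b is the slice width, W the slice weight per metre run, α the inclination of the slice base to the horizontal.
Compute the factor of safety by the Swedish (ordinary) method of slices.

Ordinary method of slices: FS = Σ[c'·Δl_i + (W_i cosα_i)·tanφ'] / Σ W_i sinα_i, with Δl_i = b_i / cosα_i.
Slice 1: Δl = 1.9/cos(-12.3°) = 1.945 m; N'_1 = 29·cos(-12.3°) = 28.3; c'Δl = 0.39; W sinα = -6.2
Slice 2: Δl = 2.9/cos(-0.8°) = 2.900 m; N'_2 = 135·cos(-0.8°) = 135.0; c'Δl = 0.58; W sinα = -1.9
Slice 3: Δl = 1.3/cos9.3° = 1.317 m; N'_3 = 86·cos9.3° = 84.9; c'Δl = 0.26; W sinα = 13.9
Slice 4: Δl = 2.5/cos18.7° = 2.639 m; N'_4 = 192·cos18.7° = 181.9; c'Δl = 0.53; W sinα = 61.6
Slice 5: Δl = 2.7/cos32.5° = 3.201 m; N'_5 = 144·cos32.5° = 121.4; c'Δl = 0.64; W sinα = 77.4
Slice 6: Δl = 1.6/cos45.8° = 2.295 m; N'_6 = 29·cos45.8° = 20.2; c'Δl = 0.46; W sinα = 20.8
Σc'Δl = 2.9 kN/m; ΣN' = 571.7 kN/m; ΣW sinα = 165.6 kN/m
Resisting = 2.9 + 571.7·tan21.7° = 2.9 + 227.5 = 230.4 kN/m
FS = 230.4 / 165.6 = 1.392

FS = 1.39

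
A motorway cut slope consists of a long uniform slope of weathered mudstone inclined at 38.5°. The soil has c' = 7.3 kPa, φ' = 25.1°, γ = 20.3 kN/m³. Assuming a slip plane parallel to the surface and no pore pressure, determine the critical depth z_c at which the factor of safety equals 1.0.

z_c = 1.80 m

Setting FS = 1.00 in FS = [c' + γz cos²β tanφ'] / [γz sinβ cosβ] and solving for z:
z = c' / [γ cosβ (FS·sinβ − cosβ·tanφ')]
  = 7.3 / [20.3·cos38.5°·(1.00·sin38.5° − cos38.5°·tan25.1°)]
  = 7.3 / [20.3·0.7826·(1.00·0.6225 − 0.7826·0.4684)]
  = 7.3 / 4.0657 = 1.796 m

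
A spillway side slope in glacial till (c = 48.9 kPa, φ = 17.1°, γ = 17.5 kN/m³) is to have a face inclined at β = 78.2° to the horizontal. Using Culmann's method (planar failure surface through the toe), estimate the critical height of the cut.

Culmann's analysis gives the critical failure plane at α_cr = (β + φ)/2 = (78.2 + 17.1)/2 = 47.7°, and the critical height
H_c = (4c/γ) · sinβ cosφ / [1 − cos(β − φ)]
    = (4·48.9/17.5) · sin78.2°·cos17.1° / [1 − cos(61.1°)]
    = 11.177 · 0.9789·0.9558 / [1 − 0.4833]
    = 11.177 · 0.9356 / 0.5167
    = 20.24 m

H_c = 20.24 m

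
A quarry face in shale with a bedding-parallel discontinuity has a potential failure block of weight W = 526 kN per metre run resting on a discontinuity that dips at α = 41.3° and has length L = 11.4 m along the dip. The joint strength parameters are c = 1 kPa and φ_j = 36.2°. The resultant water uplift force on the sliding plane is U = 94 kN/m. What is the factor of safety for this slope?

FS = 0.67

Resolving the block weight along and normal to the plane and applying the Mohr–Coulomb strength on the joint:
N' = W cosα − U = 526·cos41.3° − 94 = 301.2 kN/m
Driving force T = W sinα = 526·sin41.3° = 347.2 kN/m
Resisting force R = c·L + N'·tanφ_j = 1·11.4 + 301.2·tan36.2° = 11.4 + 220.4 = 231.8 kN/m
FS = R / T = 231.8 / 347.2 = 0.668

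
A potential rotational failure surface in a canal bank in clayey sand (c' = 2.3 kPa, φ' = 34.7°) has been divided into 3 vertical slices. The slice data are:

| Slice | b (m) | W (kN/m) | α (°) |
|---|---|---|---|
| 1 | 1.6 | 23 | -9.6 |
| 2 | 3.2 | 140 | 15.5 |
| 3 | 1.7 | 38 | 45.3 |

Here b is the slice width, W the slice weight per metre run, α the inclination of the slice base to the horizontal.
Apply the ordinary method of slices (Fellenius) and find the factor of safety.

FS = 2.39

Ordinary method of slices: FS = Σ[c'·Δl_i + (W_i cosα_i)·tanφ'] / Σ W_i sinα_i, with Δl_i = b_i / cosα_i.
Slice 1: Δl = 1.6/cos(-9.6°) = 1.623 m; N'_1 = 23·cos(-9.6°) = 22.7; c'Δl = 3.73; W sinα = -3.8
Slice 2: Δl = 3.2/cos15.5° = 3.321 m; N'_2 = 140·cos15.5° = 134.9; c'Δl = 7.64; W sinα = 37.4
Slice 3: Δl = 1.7/cos45.3° = 2.417 m; N'_3 = 38·cos45.3° = 26.7; c'Δl = 5.56; W sinα = 27.0
Σc'Δl = 16.9 kN/m; ΣN' = 184.3 kN/m; ΣW sinα = 60.6 kN/m
Resisting = 16.9 + 184.3·tan34.7° = 16.9 + 127.6 = 144.6 kN/m
FS = 144.6 / 60.6 = 2.386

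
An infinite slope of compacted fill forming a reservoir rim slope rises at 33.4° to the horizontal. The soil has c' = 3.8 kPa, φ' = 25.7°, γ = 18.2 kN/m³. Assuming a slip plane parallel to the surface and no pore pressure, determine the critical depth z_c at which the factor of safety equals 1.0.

Setting FS = 1.00 in FS = [c' + γz cos²β tanφ'] / [γz sinβ cosβ] and solving for z:
z = c' / [γ cosβ (FS·sinβ − cosβ·tanφ')]
  = 3.8 / [18.2·cos33.4°·(1.00·sin33.4° − cos33.4°·tan25.7°)]
  = 3.8 / [18.2·0.8348·(1.00·0.5505 − 0.8348·0.4813)]
  = 3.8 / 2.2593 = 1.682 m

z_c = 1.68 m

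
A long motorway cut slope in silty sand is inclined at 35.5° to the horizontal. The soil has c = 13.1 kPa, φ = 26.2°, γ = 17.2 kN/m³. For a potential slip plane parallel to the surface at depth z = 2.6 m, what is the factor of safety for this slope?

FS = 1.31

For an infinite slope with a slip plane parallel to the surface (no pore pressure): FS = [c + γz cos²β tanφ] / [γz sinβ cosβ].
γz = 17.2·2.6 = 44.72 kN/m²
Numerator = 13.1 + 44.72·cos²35.5°·tan26.2° = 13.1 + 44.72·0.6628·0.4921 = 27.685 kPa
Denominator = 44.72·sin35.5°·cos35.5° = 44.72·0.5807·0.8141 = 21.142 kPa
FS = 27.685 / 21.142 = 1.309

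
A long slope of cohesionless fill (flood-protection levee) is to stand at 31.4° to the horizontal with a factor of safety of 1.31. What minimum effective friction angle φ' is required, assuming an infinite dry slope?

φ' = 38.6°

FS = tanφ'/tanβ ⇒ tanφ' = FS · tanβ = 1.31 · tan31.4° = 0.7996
φ' = arctan(0.7996) = 38.65°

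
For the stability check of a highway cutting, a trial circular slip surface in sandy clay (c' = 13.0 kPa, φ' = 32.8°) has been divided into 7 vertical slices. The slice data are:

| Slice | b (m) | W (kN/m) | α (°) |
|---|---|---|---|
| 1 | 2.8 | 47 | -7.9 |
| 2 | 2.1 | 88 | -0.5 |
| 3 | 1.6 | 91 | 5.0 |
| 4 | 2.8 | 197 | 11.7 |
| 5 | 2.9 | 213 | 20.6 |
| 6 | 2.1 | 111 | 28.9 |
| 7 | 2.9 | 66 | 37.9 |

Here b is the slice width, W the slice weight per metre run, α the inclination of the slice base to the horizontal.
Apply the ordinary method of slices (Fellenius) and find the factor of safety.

Ordinary method of slices: FS = Σ[c'·Δl_i + (W_i cosα_i)·tanφ'] / Σ W_i sinα_i, with Δl_i = b_i / cosα_i.
Slice 1: Δl = 2.8/cos(-7.9°) = 2.827 m; N'_1 = 47·cos(-7.9°) = 46.6; c'Δl = 36.75; W sinα = -6.5
Slice 2: Δl = 2.1/cos(-0.5°) = 2.100 m; N'_2 = 88·cos(-0.5°) = 88.0; c'Δl = 27.30; W sinα = -0.8
Slice 3: Δl = 1.6/cos5.0° = 1.606 m; N'_3 = 91·cos5.0° = 90.7; c'Δl = 20.88; W sinα = 7.9
Slice 4: Δl = 2.8/cos11.7° = 2.859 m; N'_4 = 197·cos11.7° = 192.9; c'Δl = 37.17; W sinα = 39.9
Slice 5: Δl = 2.9/cos20.6° = 3.098 m; N'_5 = 213·cos20.6° = 199.4; c'Δl = 40.28; W sinα = 74.9
Slice 6: Δl = 2.1/cos28.9° = 2.399 m; N'_6 = 111·cos28.9° = 97.2; c'Δl = 31.18; W sinα = 53.6
Slice 7: Δl = 2.9/cos37.9° = 3.675 m; N'_7 = 66·cos37.9° = 52.1; c'Δl = 47.78; W sinα = 40.5
Σc'Δl = 241.3 kN/m; ΣN' = 766.7 kN/m; ΣW sinα = 209.8 kN/m
Resisting = 241.3 + 766.7·tan32.8° = 241.3 + 494.1 = 735.5 kN/m
FS = 735.5 / 209.8 = 3.506

FS = 3.51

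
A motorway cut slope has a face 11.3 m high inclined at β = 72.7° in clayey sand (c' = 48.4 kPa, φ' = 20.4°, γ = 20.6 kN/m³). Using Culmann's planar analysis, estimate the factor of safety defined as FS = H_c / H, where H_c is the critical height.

FS = 1.92

H_c = (4c'/γ) · sinβ cosφ' / [1 − cos(β − φ')]
    = (4·48.4/20.6) · sin72.7°·cos20.4° / [1 − cos52.3°]
    = 9.398 · 0.8949 / 0.3885 = 21.65 m
FS = H_c / H = 21.65 / 11.3 = 1.916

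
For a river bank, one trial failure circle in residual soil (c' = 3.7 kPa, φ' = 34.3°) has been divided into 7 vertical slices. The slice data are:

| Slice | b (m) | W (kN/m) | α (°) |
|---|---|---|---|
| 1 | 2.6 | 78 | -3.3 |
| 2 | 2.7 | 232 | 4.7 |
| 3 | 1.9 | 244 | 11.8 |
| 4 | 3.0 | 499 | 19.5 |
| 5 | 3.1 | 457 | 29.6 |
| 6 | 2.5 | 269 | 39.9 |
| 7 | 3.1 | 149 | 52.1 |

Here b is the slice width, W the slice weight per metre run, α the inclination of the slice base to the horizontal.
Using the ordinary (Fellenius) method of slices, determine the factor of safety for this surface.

FS = 1.68

Ordinary method of slices: FS = Σ[c'·Δl_i + (W_i cosα_i)·tanφ'] / Σ W_i sinα_i, with Δl_i = b_i / cosα_i.
Slice 1: Δl = 2.6/cos(-3.3°) = 2.604 m; N'_1 = 78·cos(-3.3°) = 77.9; c'Δl = 9.64; W sinα = -4.5
Slice 2: Δl = 2.7/cos4.7° = 2.709 m; N'_2 = 232·cos4.7° = 231.2; c'Δl = 10.02; W sinα = 19.0
Slice 3: Δl = 1.9/cos11.8° = 1.941 m; N'_3 = 244·cos11.8° = 238.8; c'Δl = 7.18; W sinα = 49.9
Slice 4: Δl = 3.0/cos19.5° = 3.183 m; N'_4 = 499·cos19.5° = 470.4; c'Δl = 11.78; W sinα = 166.6
Slice 5: Δl = 3.1/cos29.6° = 3.565 m; N'_5 = 457·cos29.6° = 397.4; c'Δl = 13.19; W sinα = 225.7
Slice 6: Δl = 2.5/cos39.9° = 3.259 m; N'_6 = 269·cos39.9° = 206.4; c'Δl = 12.06; W sinα = 172.5
Slice 7: Δl = 3.1/cos52.1° = 5.047 m; N'_7 = 149·cos52.1° = 91.5; c'Δl = 18.67; W sinα = 117.6
Σc'Δl = 82.5 kN/m; ΣN' = 1713.6 kN/m; ΣW sinα = 746.8 kN/m
Resisting = 82.5 + 1713.6·tan34.3° = 82.5 + 1168.9 = 1251.5 kN/m
FS = 1251.5 / 746.8 = 1.676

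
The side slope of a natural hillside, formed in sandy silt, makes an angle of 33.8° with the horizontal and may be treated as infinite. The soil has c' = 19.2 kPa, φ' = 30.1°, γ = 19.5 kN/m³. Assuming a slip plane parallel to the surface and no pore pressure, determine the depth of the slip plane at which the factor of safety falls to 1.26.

Setting FS = 1.26 in FS = [c' + γz cos²β tanφ'] / [γz sinβ cosβ] and solving for z:
z = c' / [γ cosβ (FS·sinβ − cosβ·tanφ')]
  = 19.2 / [19.5·cos33.8°·(1.26·sin33.8° − cos33.8°·tan30.1°)]
  = 19.2 / [19.5·0.8310·(1.26·0.5563 − 0.8310·0.5797)]
  = 19.2 / 3.5524 = 5.405 m

z = 5.40 m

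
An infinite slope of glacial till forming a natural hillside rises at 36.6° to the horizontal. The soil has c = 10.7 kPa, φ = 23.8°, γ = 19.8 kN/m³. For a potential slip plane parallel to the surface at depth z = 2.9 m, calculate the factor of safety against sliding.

For an infinite slope with a slip plane parallel to the surface (no pore pressure): FS = [c + γz cos²β tanφ] / [γz sinβ cosβ].
γz = 19.8·2.9 = 57.42 kN/m²
Numerator = 10.7 + 57.42·cos²36.6°·tan23.8° = 10.7 + 57.42·0.6445·0.4411 = 27.023 kPa
Denominator = 57.42·sin36.6°·cos36.6° = 57.42·0.5962·0.8028 = 27.485 kPa
FS = 27.023 / 27.485 = 0.983

FS = 0.98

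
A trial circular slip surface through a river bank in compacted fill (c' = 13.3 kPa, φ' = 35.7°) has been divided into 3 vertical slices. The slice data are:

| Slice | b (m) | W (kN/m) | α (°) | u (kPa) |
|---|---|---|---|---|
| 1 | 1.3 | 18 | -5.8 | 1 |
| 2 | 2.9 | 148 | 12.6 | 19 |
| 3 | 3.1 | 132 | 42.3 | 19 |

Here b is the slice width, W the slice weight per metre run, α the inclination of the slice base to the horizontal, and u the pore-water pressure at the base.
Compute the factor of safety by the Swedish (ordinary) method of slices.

Ordinary method of slices: FS = Σ[c'·Δl_i + (W_i cosα_i − u_i·Δl_i)·tanφ'] / Σ W_i sinα_i, with Δl_i = b_i / cosα_i.
Slice 1: Δl = 1.3/cos(-5.8°) = 1.307 m; N'_1 = 18·cos(-5.8°) − 1·1.307 = 16.6; c'Δl = 17.38; W sinα = -1.8
Slice 2: Δl = 2.9/cos12.6° = 2.972 m; N'_2 = 148·cos12.6° − 19·2.972 = 88.0; c'Δl = 39.52; W sinα = 32.3
Slice 3: Δl = 3.1/cos42.3° = 4.191 m; N'_3 = 132·cos42.3° − 19·4.191 = 18.0; c'Δl = 55.74; W sinα = 88.8
Σc'Δl = 112.6 kN/m; ΣN' = 122.6 kN/m; ΣW sinα = 119.3 kN/m
Resisting = 112.6 + 122.6·tan35.7° = 112.6 + 88.1 = 200.7 kN/m
FS = 200.7 / 119.3 = 1.682

FS = 1.68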